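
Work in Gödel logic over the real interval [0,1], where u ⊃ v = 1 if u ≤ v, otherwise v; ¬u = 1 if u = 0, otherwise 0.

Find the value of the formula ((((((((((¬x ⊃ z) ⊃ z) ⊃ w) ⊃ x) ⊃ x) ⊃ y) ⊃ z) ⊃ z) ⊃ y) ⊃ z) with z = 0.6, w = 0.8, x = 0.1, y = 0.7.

¬x: Gödel ¬ of 0.1 = 0 (operand ≠ 0)
(¬x ⊃ z): 0 ≤ 0.6, so result = 1
((¬x ⊃ z) ⊃ z): 1 > 0.6, so result = 0.6
(((¬x ⊃ z) ⊃ z) ⊃ w): 0.6 ≤ 0.8, so result = 1
((((¬x ⊃ z) ⊃ z) ⊃ w) ⊃ x): 1 > 0.1, so result = 0.1
(((((¬x ⊃ z) ⊃ z) ⊃ w) ⊃ x) ⊃ x): 0.1 ≤ 0.1, so result = 1
((((((¬x ⊃ z) ⊃ z) ⊃ w) ⊃ x) ⊃ x) ⊃ y): 1 > 0.7, so result = 0.7
(((((((¬x ⊃ z) ⊃ z) ⊃ w) ⊃ x) ⊃ x) ⊃ y) ⊃ z): 0.7 > 0.6, so result = 0.6
((((((((¬x ⊃ z) ⊃ z) ⊃ w) ⊃ x) ⊃ x) ⊃ y) ⊃ z) ⊃ z): 0.6 ≤ 0.6, so result = 1
(((((((((¬x ⊃ z) ⊃ z) ⊃ w) ⊃ x) ⊃ x) ⊃ y) ⊃ z) ⊃ z) ⊃ y): 1 > 0.7, so result = 0.7
((((((((((¬x ⊃ z) ⊃ z) ⊃ w) ⊃ x) ⊃ x) ⊃ y) ⊃ z) ⊃ z) ⊃ y) ⊃ z): 0.7 > 0.6, so result = 0.6

0.60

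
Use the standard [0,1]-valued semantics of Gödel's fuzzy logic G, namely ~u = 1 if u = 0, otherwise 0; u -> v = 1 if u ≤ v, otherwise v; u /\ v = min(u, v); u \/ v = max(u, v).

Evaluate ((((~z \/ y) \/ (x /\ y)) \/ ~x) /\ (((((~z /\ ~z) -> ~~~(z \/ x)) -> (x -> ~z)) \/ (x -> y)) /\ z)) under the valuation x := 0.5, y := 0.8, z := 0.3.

0.30

~z: Gödel ¬ of 0.3 = 0 (operand ≠ 0)
(~z \/ y) = max(0, 0.8) = 0.8
(x /\ y) = min(0.5, 0.8) = 0.5
((~z \/ y) \/ (x /\ y)) = max(0.8, 0.5) = 0.8
~x: Gödel ¬ of 0.5 = 0 (operand ≠ 0)
(((~z \/ y) \/ (x /\ y)) \/ ~x) = max(0.8, 0) = 0.8
~z: Gödel ¬ of 0.3 = 0 (operand ≠ 0)
~z: Gödel ¬ of 0.3 = 0 (operand ≠ 0)
(~z /\ ~z) = min(0, 0) = 0
(z \/ x) = max(0.3, 0.5) = 0.5
~(z \/ x): Gödel ¬ of 0.5 = 0 (operand ≠ 0)
~~(z \/ x): Gödel ¬ of 0 = 1 (operand is 0)
~~~(z \/ x): Gödel ¬ of 1 = 0 (operand ≠ 0)
((~z /\ ~z) -> ~~~(z \/ x)): 0 ≤ 0, so result = 1
~z: Gödel ¬ of 0.3 = 0 (operand ≠ 0)
(x -> ~z): 0.5 > 0, so result = 0
(((~z /\ ~z) -> ~~~(z \/ x)) -> (x -> ~z)): 1 > 0, so result = 0
(x -> y): 0.5 ≤ 0.8, so result = 1
((((~z /\ ~z) -> ~~~(z \/ x)) -> (x -> ~z)) \/ (x -> y)) = max(0, 1) = 1
(((((~z /\ ~z) -> ~~~(z \/ x)) -> (x -> ~z)) \/ (x -> y)) /\ z) = min(1, 0.3) = 0.3
((((~z \/ y) \/ (x /\ y)) \/ ~x) /\ (((((~z /\ ~z) -> ~~~(z \/ x)) -> (x -> ~z)) \/ (x -> y)) /\ z)) = min(0.8, 0.3) = 0.3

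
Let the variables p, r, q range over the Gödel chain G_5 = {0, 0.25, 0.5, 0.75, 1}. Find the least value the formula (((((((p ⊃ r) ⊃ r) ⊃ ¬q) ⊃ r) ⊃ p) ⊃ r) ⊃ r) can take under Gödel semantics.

0.25

The minimum is attained at p = 0, r = 0.25, q = 0:
  (p ⊃ r): 0 ≤ 0.25, so result = 1
  ((p ⊃ r) ⊃ r): 1 > 0.25, so result = 0.25
  ¬q: Gödel ¬ of 0 = 1 (operand is 0)
  (((p ⊃ r) ⊃ r) ⊃ ¬q): 0.25 ≤ 1, so result = 1
  ((((p ⊃ r) ⊃ r) ⊃ ¬q) ⊃ r): 1 > 0.25, so result = 0.25
  (((((p ⊃ r) ⊃ r) ⊃ ¬q) ⊃ r) ⊃ p): 0.25 > 0, so result = 0
  ((((((p ⊃ r) ⊃ r) ⊃ ¬q) ⊃ r) ⊃ p) ⊃ r): 0 ≤ 0.25, so result = 1
  (((((((p ⊃ r) ⊃ r) ⊃ ¬q) ⊃ r) ⊃ p) ⊃ r) ⊃ r): 1 > 0.25, so result = 0.25
Checking all 125 assignments confirms none give a value below 0.25.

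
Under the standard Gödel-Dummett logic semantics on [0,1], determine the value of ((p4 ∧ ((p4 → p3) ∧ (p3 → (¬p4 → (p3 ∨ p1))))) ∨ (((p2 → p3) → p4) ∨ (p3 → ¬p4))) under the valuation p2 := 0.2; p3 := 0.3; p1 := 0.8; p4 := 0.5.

(p4 → p3): 0.5 > 0.3, so result = 0.3
¬p4: Gödel ¬ of 0.5 = 0 (operand ≠ 0)
(p3 ∨ p1) = max(0.3, 0.8) = 0.8
(¬p4 → (p3 ∨ p1)): 0 ≤ 0.8, so result = 1
(p3 → (¬p4 → (p3 ∨ p1))): 0.3 ≤ 1, so result = 1
((p4 → p3) ∧ (p3 → (¬p4 → (p3 ∨ p1)))) = min(0.3, 1) = 0.3
(p4 ∧ ((p4 → p3) ∧ (p3 → (¬p4 → (p3 ∨ p1))))) = min(0.5, 0.3) = 0.3
(p2 → p3): 0.2 ≤ 0.3, so result = 1
((p2 → p3) → p4): 1 > 0.5, so result = 0.5
¬p4: Gödel ¬ of 0.5 = 0 (operand ≠ 0)
(p3 → ¬p4): 0.3 > 0, so result = 0
(((p2 → p3) → p4) ∨ (p3 → ¬p4)) = max(0.5, 0) = 0.5
((p4 ∧ ((p4 → p3) ∧ (p3 → (¬p4 → (p3 ∨ p1))))) ∨ (((p2 → p3) → p4) ∨ (p3 → ¬p4))) = max(0.3, 0.5) = 0.5

0.50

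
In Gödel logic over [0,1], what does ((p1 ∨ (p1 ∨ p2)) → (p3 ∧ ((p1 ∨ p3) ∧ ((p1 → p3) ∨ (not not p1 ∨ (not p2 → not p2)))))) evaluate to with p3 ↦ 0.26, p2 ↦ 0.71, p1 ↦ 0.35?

0.26

(p1 ∨ p2) = max(0.35, 0.71) = 0.71
(p1 ∨ (p1 ∨ p2)) = max(0.35, 0.71) = 0.71
(p1 ∨ p3) = max(0.35, 0.26) = 0.35
(p1 → p3): 0.35 > 0.26, so result = 0.26
not p1: Gödel ¬ of 0.35 = 0 (operand ≠ 0)
not not p1: Gödel ¬ of 0 = 1 (operand is 0)
not p2: Gödel ¬ of 0.71 = 0 (operand ≠ 0)
not p2: Gödel ¬ of 0.71 = 0 (operand ≠ 0)
(not p2 → not p2): 0 ≤ 0, so result = 1
(not not p1 ∨ (not p2 → not p2)) = max(1, 1) = 1
((p1 → p3) ∨ (not not p1 ∨ (not p2 → not p2))) = max(0.26, 1) = 1
((p1 ∨ p3) ∧ ((p1 → p3) ∨ (not not p1 ∨ (not p2 → not p2)))) = min(0.35, 1) = 0.35
(p3 ∧ ((p1 ∨ p3) ∧ ((p1 → p3) ∨ (not not p1 ∨ (not p2 → not p2))))) = min(0.26, 0.35) = 0.26
((p1 ∨ (p1 ∨ p2)) → (p3 ∧ ((p1 ∨ p3) ∧ ((p1 → p3) ∨ (not not p1 ∨ (not p2 → not p2)))))): 0.71 > 0.26, so result = 0.26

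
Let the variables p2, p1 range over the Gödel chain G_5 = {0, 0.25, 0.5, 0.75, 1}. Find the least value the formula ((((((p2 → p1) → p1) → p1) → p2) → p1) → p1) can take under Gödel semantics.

The minimum is attained at p2 = 0, p1 = 0:
  (p2 → p1): 0 ≤ 0, so result = 1
  ((p2 → p1) → p1): 1 > 0, so result = 0
  (((p2 → p1) → p1) → p1): 0 ≤ 0, so result = 1
  ((((p2 → p1) → p1) → p1) → p2): 1 > 0, so result = 0
  (((((p2 → p1) → p1) → p1) → p2) → p1): 0 ≤ 0, so result = 1
  ((((((p2 → p1) → p1) → p1) → p2) → p1) → p1): 1 > 0, so result = 0
Checking all 25 assignments confirms none give a value below 0.00.

0.00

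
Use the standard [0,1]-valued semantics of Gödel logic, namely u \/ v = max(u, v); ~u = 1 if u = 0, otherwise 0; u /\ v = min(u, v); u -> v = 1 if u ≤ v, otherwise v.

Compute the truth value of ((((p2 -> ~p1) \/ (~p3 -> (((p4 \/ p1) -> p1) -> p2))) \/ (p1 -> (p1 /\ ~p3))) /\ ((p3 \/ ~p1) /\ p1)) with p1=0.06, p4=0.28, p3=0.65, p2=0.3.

0.06

~p1: Gödel ¬ of 0.06 = 0 (operand ≠ 0)
(p2 -> ~p1): 0.3 > 0, so result = 0
~p3: Gödel ¬ of 0.65 = 0 (operand ≠ 0)
(p4 \/ p1) = max(0.28, 0.06) = 0.28
((p4 \/ p1) -> p1): 0.28 > 0.06, so result = 0.06
(((p4 \/ p1) -> p1) -> p2): 0.06 ≤ 0.3, so result = 1
(~p3 -> (((p4 \/ p1) -> p1) -> p2)): 0 ≤ 1, so result = 1
((p2 -> ~p1) \/ (~p3 -> (((p4 \/ p1) -> p1) -> p2))) = max(0, 1) = 1
~p3: Gödel ¬ of 0.65 = 0 (operand ≠ 0)
(p1 /\ ~p3) = min(0.06, 0) = 0
(p1 -> (p1 /\ ~p3)): 0.06 > 0, so result = 0
(((p2 -> ~p1) \/ (~p3 -> (((p4 \/ p1) -> p1) -> p2))) \/ (p1 -> (p1 /\ ~p3))) = max(1, 0) = 1
~p1: Gödel ¬ of 0.06 = 0 (operand ≠ 0)
(p3 \/ ~p1) = max(0.65, 0) = 0.65
((p3 \/ ~p1) /\ p1) = min(0.65, 0.06) = 0.06
((((p2 -> ~p1) \/ (~p3 -> (((p4 \/ p1) -> p1) -> p2))) \/ (p1 -> (p1 /\ ~p3))) /\ ((p3 \/ ~p1) /\ p1)) = min(1, 0.06) = 0.06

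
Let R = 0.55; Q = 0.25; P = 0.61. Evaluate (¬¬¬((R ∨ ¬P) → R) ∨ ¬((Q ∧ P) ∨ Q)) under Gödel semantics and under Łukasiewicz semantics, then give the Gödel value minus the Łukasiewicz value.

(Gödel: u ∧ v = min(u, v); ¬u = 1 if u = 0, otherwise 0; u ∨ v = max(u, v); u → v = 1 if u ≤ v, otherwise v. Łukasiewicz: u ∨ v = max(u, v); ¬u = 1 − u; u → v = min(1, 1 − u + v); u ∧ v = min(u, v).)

-0.75

Gödel evaluation:
  ¬P: Gödel ¬ of 0.61 = 0 (operand ≠ 0)
  (R ∨ ¬P) = max(0.55, 0) = 0.55
  ((R ∨ ¬P) → R): 0.55 ≤ 0.55, so result = 1
  ¬((R ∨ ¬P) → R): Gödel ¬ of 1 = 0 (operand ≠ 0)
  ¬¬((R ∨ ¬P) → R): Gödel ¬ of 0 = 1 (operand is 0)
  ¬¬¬((R ∨ ¬P) → R): Gödel ¬ of 1 = 0 (operand ≠ 0)
  (Q ∧ P) = min(0.25, 0.61) = 0.25
  ((Q ∧ P) ∨ Q) = max(0.25, 0.25) = 0.25
  ¬((Q ∧ P) ∨ Q): Gödel ¬ of 0.25 = 0 (operand ≠ 0)
  (¬¬¬((R ∨ ¬P) → R) ∨ ¬((Q ∧ P) ∨ Q)) = max(0, 0) = 0
  Gödel value = 0
Łukasiewicz evaluation:
  ¬P: Łukasiewicz ¬ gives 1 − 0.61 = 0.39
  (R ∨ ¬P) = max(0.55, 0.39) = 0.55
  ((R ∨ ¬P) → R): min(1, 1 − 0.55 + 0.55) = 1
  ¬((R ∨ ¬P) → R): Łukasiewicz ¬ gives 1 − 1 = 0
  ¬¬((R ∨ ¬P) → R): Łukasiewicz ¬ gives 1 − 0 = 1
  ¬¬¬((R ∨ ¬P) → R): Łukasiewicz ¬ gives 1 − 1 = 0
  (Q ∧ P) = min(0.25, 0.61) = 0.25
  ((Q ∧ P) ∨ Q) = max(0.25, 0.25) = 0.25
  ¬((Q ∧ P) ∨ Q): Łukasiewicz ¬ gives 1 − 0.25 = 0.75
  (¬¬¬((R ∨ ¬P) → R) ∨ ¬((Q ∧ P) ∨ Q)) = max(0, 0.75) = 0.75
  Łukasiewicz value = 0.75
Difference: 0 − 0.75 = -0.75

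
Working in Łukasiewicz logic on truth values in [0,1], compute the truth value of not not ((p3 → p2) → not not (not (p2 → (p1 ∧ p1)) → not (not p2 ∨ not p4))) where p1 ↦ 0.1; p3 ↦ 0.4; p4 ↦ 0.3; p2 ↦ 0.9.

0.50

(p3 → p2): min(1, 1 − 0.4 + 0.9) = 1
(p1 ∧ p1) = min(0.1, 0.1) = 0.1
(p2 → (p1 ∧ p1)): min(1, 1 − 0.9 + 0.1) = 0.2
not (p2 → (p1 ∧ p1)): Łukasiewicz ¬ gives 1 − 0.2 = 0.8
not p2: Łukasiewicz ¬ gives 1 − 0.9 = 0.1
not p4: Łukasiewicz ¬ gives 1 − 0.3 = 0.7
(not p2 ∨ not p4) = max(0.1, 0.7) = 0.7
not (not p2 ∨ not p4): Łukasiewicz ¬ gives 1 − 0.7 = 0.3
(not (p2 → (p1 ∧ p1)) → not (not p2 ∨ not p4)): min(1, 1 − 0.8 + 0.3) = 0.5
not (not (p2 → (p1 ∧ p1)) → not (not p2 ∨ not p4)): Łukasiewicz ¬ gives 1 − 0.5 = 0.5
not not (not (p2 → (p1 ∧ p1)) → not (not p2 ∨ not p4)): Łukasiewicz ¬ gives 1 − 0.5 = 0.5
((p3 → p2) → not not (not (p2 → (p1 ∧ p1)) → not (not p2 ∨ not p4))): min(1, 1 − 1 + 0.5) = 0.5
not ((p3 → p2) → not not (not (p2 → (p1 ∧ p1)) → not (not p2 ∨ not p4))): Łukasiewicz ¬ gives 1 − 0.5 = 0.5
not not ((p3 → p2) → not not (not (p2 → (p1 ∧ p1)) → not (not p2 ∨ not p4))): Łukasiewicz ¬ gives 1 − 0.5 = 0.5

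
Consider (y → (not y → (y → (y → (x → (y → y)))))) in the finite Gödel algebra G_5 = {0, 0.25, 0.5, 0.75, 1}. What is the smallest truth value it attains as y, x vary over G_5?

Every assignment gives 1. For instance at y = 0, x = 0:
  not y: Gödel ¬ of 0 = 1 (operand is 0)
  (y → y): 0 ≤ 0, so result = 1
  (x → (y → y)): 0 ≤ 1, so result = 1
  (y → (x → (y → y))): 0 ≤ 1, so result = 1
  (y → (y → (x → (y → y)))): 0 ≤ 1, so result = 1
  (not y → (y → (y → (x → (y → y))))): 1 ≤ 1, so result = 1
  (y → (not y → (y → (y → (x → (y → y)))))): 0 ≤ 1, so result = 1
All 25 assignments give value 1 — the formula is a G_5-tautology.

1.00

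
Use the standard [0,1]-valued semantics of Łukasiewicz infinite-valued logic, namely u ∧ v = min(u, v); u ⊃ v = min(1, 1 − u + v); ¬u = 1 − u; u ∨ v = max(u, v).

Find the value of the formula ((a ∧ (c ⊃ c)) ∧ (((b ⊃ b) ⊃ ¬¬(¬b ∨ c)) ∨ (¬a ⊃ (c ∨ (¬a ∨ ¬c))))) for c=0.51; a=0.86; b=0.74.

0.86

(c ⊃ c): min(1, 1 − 0.51 + 0.51) = 1
(a ∧ (c ⊃ c)) = min(0.86, 1) = 0.86
(b ⊃ b): min(1, 1 − 0.74 + 0.74) = 1
¬b: Łukasiewicz ¬ gives 1 − 0.74 = 0.26
(¬b ∨ c) = max(0.26, 0.51) = 0.51
¬(¬b ∨ c): Łukasiewicz ¬ gives 1 − 0.51 = 0.49
¬¬(¬b ∨ c): Łukasiewicz ¬ gives 1 − 0.49 = 0.51
((b ⊃ b) ⊃ ¬¬(¬b ∨ c)): min(1, 1 − 1 + 0.51) = 0.51
¬a: Łukasiewicz ¬ gives 1 − 0.86 = 0.14
¬a: Łukasiewicz ¬ gives 1 − 0.86 = 0.14
¬c: Łukasiewicz ¬ gives 1 − 0.51 = 0.49
(¬a ∨ ¬c) = max(0.14, 0.49) = 0.49
(c ∨ (¬a ∨ ¬c)) = max(0.51, 0.49) = 0.51
(¬a ⊃ (c ∨ (¬a ∨ ¬c))): min(1, 1 − 0.14 + 0.51) = 1
(((b ⊃ b) ⊃ ¬¬(¬b ∨ c)) ∨ (¬a ⊃ (c ∨ (¬a ∨ ¬c)))) = max(0.51, 1) = 1
((a ∧ (c ⊃ c)) ∧ (((b ⊃ b) ⊃ ¬¬(¬b ∨ c)) ∨ (¬a ⊃ (c ∨ (¬a ∨ ¬c))))) = min(0.86, 1) = 0.86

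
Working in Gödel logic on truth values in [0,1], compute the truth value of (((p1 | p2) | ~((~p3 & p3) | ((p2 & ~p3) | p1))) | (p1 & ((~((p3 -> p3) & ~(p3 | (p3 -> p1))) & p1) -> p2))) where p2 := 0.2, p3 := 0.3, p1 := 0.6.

0.60

(p1 | p2) = max(0.6, 0.2) = 0.6
~p3: Gödel ¬ of 0.3 = 0 (operand ≠ 0)
(~p3 & p3) = min(0, 0.3) = 0
~p3: Gödel ¬ of 0.3 = 0 (operand ≠ 0)
(p2 & ~p3) = min(0.2, 0) = 0
((p2 & ~p3) | p1) = max(0, 0.6) = 0.6
((~p3 & p3) | ((p2 & ~p3) | p1)) = max(0, 0.6) = 0.6
~((~p3 & p3) | ((p2 & ~p3) | p1)): Gödel ¬ of 0.6 = 0 (operand ≠ 0)
((p1 | p2) | ~((~p3 & p3) | ((p2 & ~p3) | p1))) = max(0.6, 0) = 0.6
(p3 -> p3): 0.3 ≤ 0.3, so result = 1
(p3 -> p1): 0.3 ≤ 0.6, so result = 1
(p3 | (p3 -> p1)) = max(0.3, 1) = 1
~(p3 | (p3 -> p1)): Gödel ¬ of 1 = 0 (operand ≠ 0)
((p3 -> p3) & ~(p3 | (p3 -> p1))) = min(1, 0) = 0
~((p3 -> p3) & ~(p3 | (p3 -> p1))): Gödel ¬ of 0 = 1 (operand is 0)
(~((p3 -> p3) & ~(p3 | (p3 -> p1))) & p1) = min(1, 0.6) = 0.6
((~((p3 -> p3) & ~(p3 | (p3 -> p1))) & p1) -> p2): 0.6 > 0.2, so result = 0.2
(p1 & ((~((p3 -> p3) & ~(p3 | (p3 -> p1))) & p1) -> p2)) = min(0.6, 0.2) = 0.2
(((p1 | p2) | ~((~p3 & p3) | ((p2 & ~p3) | p1))) | (p1 & ((~((p3 -> p3) & ~(p3 | (p3 -> p1))) & p1) -> p2))) = max(0.6, 0.2) = 0.6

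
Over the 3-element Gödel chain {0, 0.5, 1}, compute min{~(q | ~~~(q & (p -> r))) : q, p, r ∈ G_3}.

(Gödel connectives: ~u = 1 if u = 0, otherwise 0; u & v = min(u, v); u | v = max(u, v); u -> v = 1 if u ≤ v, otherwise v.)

The minimum is attained at q = 0, p = 0, r = 0:
  (p -> r): 0 ≤ 0, so result = 1
  (q & (p -> r)) = min(0, 1) = 0
  ~(q & (p -> r)): Gödel ¬ of 0 = 1 (operand is 0)
  ~~(q & (p -> r)): Gödel ¬ of 1 = 0 (operand ≠ 0)
  ~~~(q & (p -> r)): Gödel ¬ of 0 = 1 (operand is 0)
  (q | ~~~(q & (p -> r))) = max(0, 1) = 1
  ~(q | ~~~(q & (p -> r))): Gödel ¬ of 1 = 0 (operand ≠ 0)
Checking all 27 assignments confirms none give a value below 0.00.

0.00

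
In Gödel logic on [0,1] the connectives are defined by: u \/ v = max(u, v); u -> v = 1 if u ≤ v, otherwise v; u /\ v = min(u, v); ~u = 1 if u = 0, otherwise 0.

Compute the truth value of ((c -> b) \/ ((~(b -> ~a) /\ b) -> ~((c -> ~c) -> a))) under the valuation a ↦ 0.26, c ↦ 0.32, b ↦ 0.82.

1.00

(c -> b): 0.32 ≤ 0.82, so result = 1
~a: Gödel ¬ of 0.26 = 0 (operand ≠ 0)
(b -> ~a): 0.82 > 0, so result = 0
~(b -> ~a): Gödel ¬ of 0 = 1 (operand is 0)
(~(b -> ~a) /\ b) = min(1, 0.82) = 0.82
~c: Gödel ¬ of 0.32 = 0 (operand ≠ 0)
(c -> ~c): 0.32 > 0, so result = 0
((c -> ~c) -> a): 0 ≤ 0.26, so result = 1
~((c -> ~c) -> a): Gödel ¬ of 1 = 0 (operand ≠ 0)
((~(b -> ~a) /\ b) -> ~((c -> ~c) -> a)): 0.82 > 0, so result = 0
((c -> b) \/ ((~(b -> ~a) /\ b) -> ~((c -> ~c) -> a))) = max(1, 0) = 1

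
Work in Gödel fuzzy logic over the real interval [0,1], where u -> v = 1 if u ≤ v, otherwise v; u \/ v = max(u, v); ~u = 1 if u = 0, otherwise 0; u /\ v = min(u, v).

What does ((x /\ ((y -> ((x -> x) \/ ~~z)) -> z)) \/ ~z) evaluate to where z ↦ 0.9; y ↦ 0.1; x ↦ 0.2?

(x -> x): 0.2 ≤ 0.2, so result = 1
~z: Gödel ¬ of 0.9 = 0 (operand ≠ 0)
~~z: Gödel ¬ of 0 = 1 (operand is 0)
((x -> x) \/ ~~z) = max(1, 1) = 1
(y -> ((x -> x) \/ ~~z)): 0.1 ≤ 1, so result = 1
((y -> ((x -> x) \/ ~~z)) -> z): 1 > 0.9, so result = 0.9
(x /\ ((y -> ((x -> x) \/ ~~z)) -> z)) = min(0.2, 0.9) = 0.2
~z: Gödel ¬ of 0.9 = 0 (operand ≠ 0)
((x /\ ((y -> ((x -> x) \/ ~~z)) -> z)) \/ ~z) = max(0.2, 0) = 0.2

0.20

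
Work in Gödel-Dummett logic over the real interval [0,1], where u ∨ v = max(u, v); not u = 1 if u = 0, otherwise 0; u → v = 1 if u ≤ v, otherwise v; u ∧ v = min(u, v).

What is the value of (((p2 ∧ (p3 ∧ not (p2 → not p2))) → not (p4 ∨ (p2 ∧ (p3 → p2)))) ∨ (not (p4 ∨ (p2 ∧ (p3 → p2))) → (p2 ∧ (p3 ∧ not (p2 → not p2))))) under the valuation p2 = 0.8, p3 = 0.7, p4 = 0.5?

1.00

not p2: Gödel ¬ of 0.8 = 0 (operand ≠ 0)
(p2 → not p2): 0.8 > 0, so result = 0
not (p2 → not p2): Gödel ¬ of 0 = 1 (operand is 0)
(p3 ∧ not (p2 → not p2)) = min(0.7, 1) = 0.7
(p2 ∧ (p3 ∧ not (p2 → not p2))) = min(0.8, 0.7) = 0.7
(p3 → p2): 0.7 ≤ 0.8, so result = 1
(p2 ∧ (p3 → p2)) = min(0.8, 1) = 0.8
(p4 ∨ (p2 ∧ (p3 → p2))) = max(0.5, 0.8) = 0.8
not (p4 ∨ (p2 ∧ (p3 → p2))): Gödel ¬ of 0.8 = 0 (operand ≠ 0)
((p2 ∧ (p3 ∧ not (p2 → not p2))) → not (p4 ∨ (p2 ∧ (p3 → p2)))): 0.7 > 0, so result = 0
(p3 → p2): 0.7 ≤ 0.8, so result = 1
(p2 ∧ (p3 → p2)) = min(0.8, 1) = 0.8
(p4 ∨ (p2 ∧ (p3 → p2))) = max(0.5, 0.8) = 0.8
not (p4 ∨ (p2 ∧ (p3 → p2))): Gödel ¬ of 0.8 = 0 (operand ≠ 0)
not p2: Gödel ¬ of 0.8 = 0 (operand ≠ 0)
(p2 → not p2): 0.8 > 0, so result = 0
not (p2 → not p2): Gödel ¬ of 0 = 1 (operand is 0)
(p3 ∧ not (p2 → not p2)) = min(0.7, 1) = 0.7
(p2 ∧ (p3 ∧ not (p2 → not p2))) = min(0.8, 0.7) = 0.7
(not (p4 ∨ (p2 ∧ (p3 → p2))) → (p2 ∧ (p3 ∧ not (p2 → not p2)))): 0 ≤ 0.7, so result = 1
(((p2 ∧ (p3 ∧ not (p2 → not p2))) → not (p4 ∨ (p2 ∧ (p3 → p2)))) ∨ (not (p4 ∨ (p2 ∧ (p3 → p2))) → (p2 ∧ (p3 ∧ not (p2 → not p2))))) = max(0, 1) = 1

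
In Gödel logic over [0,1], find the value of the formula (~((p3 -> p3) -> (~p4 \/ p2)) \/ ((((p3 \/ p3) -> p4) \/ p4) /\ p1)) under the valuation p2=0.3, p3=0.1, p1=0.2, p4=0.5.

(p3 -> p3): 0.1 ≤ 0.1, so result = 1
~p4: Gödel ¬ of 0.5 = 0 (operand ≠ 0)
(~p4 \/ p2) = max(0, 0.3) = 0.3
((p3 -> p3) -> (~p4 \/ p2)): 1 > 0.3, so result = 0.3
~((p3 -> p3) -> (~p4 \/ p2)): Gödel ¬ of 0.3 = 0 (operand ≠ 0)
(p3 \/ p3) = max(0.1, 0.1) = 0.1
((p3 \/ p3) -> p4): 0.1 ≤ 0.5, so result = 1
(((p3 \/ p3) -> p4) \/ p4) = max(1, 0.5) = 1
((((p3 \/ p3) -> p4) \/ p4) /\ p1) = min(1, 0.2) = 0.2
(~((p3 -> p3) -> (~p4 \/ p2)) \/ ((((p3 \/ p3) -> p4) \/ p4) /\ p1)) = max(0, 0.2) = 0.2

0.20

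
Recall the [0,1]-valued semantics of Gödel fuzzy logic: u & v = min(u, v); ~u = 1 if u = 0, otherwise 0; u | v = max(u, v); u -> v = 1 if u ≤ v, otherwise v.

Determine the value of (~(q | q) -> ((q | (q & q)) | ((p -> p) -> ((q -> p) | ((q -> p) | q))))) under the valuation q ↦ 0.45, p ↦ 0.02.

1.00

(q | q) = max(0.45, 0.45) = 0.45
~(q | q): Gödel ¬ of 0.45 = 0 (operand ≠ 0)
(q & q) = min(0.45, 0.45) = 0.45
(q | (q & q)) = max(0.45, 0.45) = 0.45
(p -> p): 0.02 ≤ 0.02, so result = 1
(q -> p): 0.45 > 0.02, so result = 0.02
(q -> p): 0.45 > 0.02, so result = 0.02
((q -> p) | q) = max(0.02, 0.45) = 0.45
((q -> p) | ((q -> p) | q)) = max(0.02, 0.45) = 0.45
((p -> p) -> ((q -> p) | ((q -> p) | q))): 1 > 0.45, so result = 0.45
((q | (q & q)) | ((p -> p) -> ((q -> p) | ((q -> p) | q)))) = max(0.45, 0.45) = 0.45
(~(q | q) -> ((q | (q & q)) | ((p -> p) -> ((q -> p) | ((q -> p) | q))))): 0 ≤ 0.45, so result = 1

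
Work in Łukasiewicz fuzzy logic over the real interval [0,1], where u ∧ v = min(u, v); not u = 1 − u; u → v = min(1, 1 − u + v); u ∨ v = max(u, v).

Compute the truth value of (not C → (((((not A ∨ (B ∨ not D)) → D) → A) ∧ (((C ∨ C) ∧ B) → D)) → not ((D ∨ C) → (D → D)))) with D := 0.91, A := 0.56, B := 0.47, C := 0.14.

not C: Łukasiewicz ¬ gives 1 − 0.14 = 0.86
not A: Łukasiewicz ¬ gives 1 − 0.56 = 0.44
not D: Łukasiewicz ¬ gives 1 − 0.91 = 0.09
(B ∨ not D) = max(0.47, 0.09) = 0.47
(not A ∨ (B ∨ not D)) = max(0.44, 0.47) = 0.47
((not A ∨ (B ∨ not D)) → D): min(1, 1 − 0.47 + 0.91) = 1
(((not A ∨ (B ∨ not D)) → D) → A): min(1, 1 − 1 + 0.56) = 0.56
(C ∨ C) = max(0.14, 0.14) = 0.14
((C ∨ C) ∧ B) = min(0.14, 0.47) = 0.14
(((C ∨ C) ∧ B) → D): min(1, 1 − 0.14 + 0.91) = 1
((((not A ∨ (B ∨ not D)) → D) → A) ∧ (((C ∨ C) ∧ B) → D)) = min(0.56, 1) = 0.56
(D ∨ C) = max(0.91, 0.14) = 0.91
(D → D): min(1, 1 − 0.91 + 0.91) = 1
((D ∨ C) → (D → D)): min(1, 1 − 0.91 + 1) = 1
not ((D ∨ C) → (D → D)): Łukasiewicz ¬ gives 1 − 1 = 0
(((((not A ∨ (B ∨ not D)) → D) → A) ∧ (((C ∨ C) ∧ B) → D)) → not ((D ∨ C) → (D → D))): min(1, 1 − 0.56 + 0) = 0.44
(not C → (((((not A ∨ (B ∨ not D)) → D) → A) ∧ (((C ∨ C) ∧ B) → D)) → not ((D ∨ C) → (D → D)))): min(1, 1 − 0.86 + 0.44) = 0.58

0.58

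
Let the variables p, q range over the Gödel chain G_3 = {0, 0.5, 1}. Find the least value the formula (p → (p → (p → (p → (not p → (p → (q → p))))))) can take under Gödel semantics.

1.00

Every assignment gives 1. For instance at p = 0, q = 0:
  not p: Gödel ¬ of 0 = 1 (operand is 0)
  (q → p): 0 ≤ 0, so result = 1
  (p → (q → p)): 0 ≤ 1, so result = 1
  (not p → (p → (q → p))): 1 ≤ 1, so result = 1
  (p → (not p → (p → (q → p)))): 0 ≤ 1, so result = 1
  (p → (p → (not p → (p → (q → p))))): 0 ≤ 1, so result = 1
  (p → (p → (p → (not p → (p → (q → p)))))): 0 ≤ 1, so result = 1
  (p → (p → (p → (p → (not p → (p → (q → p))))))): 0 ≤ 1, so result = 1
All 9 assignments give value 1 — the formula is a G_3-tautology.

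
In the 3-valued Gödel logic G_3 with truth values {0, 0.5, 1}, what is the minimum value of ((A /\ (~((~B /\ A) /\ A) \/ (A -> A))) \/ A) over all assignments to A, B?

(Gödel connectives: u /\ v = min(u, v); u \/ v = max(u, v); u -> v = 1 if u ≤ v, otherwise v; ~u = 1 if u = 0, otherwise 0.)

The minimum is attained at A = 0, B = 0:
  ~B: Gödel ¬ of 0 = 1 (operand is 0)
  (~B /\ A) = min(1, 0) = 0
  ((~B /\ A) /\ A) = min(0, 0) = 0
  ~((~B /\ A) /\ A): Gödel ¬ of 0 = 1 (operand is 0)
  (A -> A): 0 ≤ 0, so result = 1
  (~((~B /\ A) /\ A) \/ (A -> A)) = max(1, 1) = 1
  (A /\ (~((~B /\ A) /\ A) \/ (A -> A))) = min(0, 1) = 0
  ((A /\ (~((~B /\ A) /\ A) \/ (A -> A))) \/ A) = max(0, 0) = 0
Checking all 9 assignments confirms none give a value below 0.00.

0.00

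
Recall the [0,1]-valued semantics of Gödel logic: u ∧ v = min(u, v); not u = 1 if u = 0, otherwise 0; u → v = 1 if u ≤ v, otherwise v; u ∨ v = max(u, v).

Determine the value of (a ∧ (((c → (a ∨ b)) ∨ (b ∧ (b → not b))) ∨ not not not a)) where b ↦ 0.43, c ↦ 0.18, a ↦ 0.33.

(a ∨ b) = max(0.33, 0.43) = 0.43
(c → (a ∨ b)): 0.18 ≤ 0.43, so result = 1
not b: Gödel ¬ of 0.43 = 0 (operand ≠ 0)
(b → not b): 0.43 > 0, so result = 0
(b ∧ (b → not b)) = min(0.43, 0) = 0
((c → (a ∨ b)) ∨ (b ∧ (b → not b))) = max(1, 0) = 1
not a: Gödel ¬ of 0.33 = 0 (operand ≠ 0)
not not a: Gödel ¬ of 0 = 1 (operand is 0)
not not not a: Gödel ¬ of 1 = 0 (operand ≠ 0)
(((c → (a ∨ b)) ∨ (b ∧ (b → not b))) ∨ not not not a) = max(1, 0) = 1
(a ∧ (((c → (a ∨ b)) ∨ (b ∧ (b → not b))) ∨ not not not a)) = min(0.33, 1) = 0.33

0.33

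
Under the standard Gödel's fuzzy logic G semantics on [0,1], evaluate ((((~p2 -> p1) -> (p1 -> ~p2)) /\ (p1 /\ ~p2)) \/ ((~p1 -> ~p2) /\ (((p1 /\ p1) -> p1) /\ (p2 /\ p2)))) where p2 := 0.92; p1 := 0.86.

0.92

~p2: Gödel ¬ of 0.92 = 0 (operand ≠ 0)
(~p2 -> p1): 0 ≤ 0.86, so result = 1
~p2: Gödel ¬ of 0.92 = 0 (operand ≠ 0)
(p1 -> ~p2): 0.86 > 0, so result = 0
((~p2 -> p1) -> (p1 -> ~p2)): 1 > 0, so result = 0
~p2: Gödel ¬ of 0.92 = 0 (operand ≠ 0)
(p1 /\ ~p2) = min(0.86, 0) = 0
(((~p2 -> p1) -> (p1 -> ~p2)) /\ (p1 /\ ~p2)) = min(0, 0) = 0
~p1: Gödel ¬ of 0.86 = 0 (operand ≠ 0)
~p2: Gödel ¬ of 0.92 = 0 (operand ≠ 0)
(~p1 -> ~p2): 0 ≤ 0, so result = 1
(p1 /\ p1) = min(0.86, 0.86) = 0.86
((p1 /\ p1) -> p1): 0.86 ≤ 0.86, so result = 1
(p2 /\ p2) = min(0.92, 0.92) = 0.92
(((p1 /\ p1) -> p1) /\ (p2 /\ p2)) = min(1, 0.92) = 0.92
((~p1 -> ~p2) /\ (((p1 /\ p1) -> p1) /\ (p2 /\ p2))) = min(1, 0.92) = 0.92
((((~p2 -> p1) -> (p1 -> ~p2)) /\ (p1 /\ ~p2)) \/ ((~p1 -> ~p2) /\ (((p1 /\ p1) -> p1) /\ (p2 /\ p2)))) = max(0, 0.92) = 0.92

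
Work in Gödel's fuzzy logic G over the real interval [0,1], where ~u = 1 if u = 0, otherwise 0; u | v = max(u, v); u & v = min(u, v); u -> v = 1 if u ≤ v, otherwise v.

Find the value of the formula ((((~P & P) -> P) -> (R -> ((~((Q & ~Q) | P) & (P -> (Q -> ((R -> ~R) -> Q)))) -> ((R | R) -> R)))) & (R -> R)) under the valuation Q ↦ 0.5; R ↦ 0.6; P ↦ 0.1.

1.00

~P: Gödel ¬ of 0.1 = 0 (operand ≠ 0)
(~P & P) = min(0, 0.1) = 0
((~P & P) -> P): 0 ≤ 0.1, so result = 1
~Q: Gödel ¬ of 0.5 = 0 (operand ≠ 0)
(Q & ~Q) = min(0.5, 0) = 0
((Q & ~Q) | P) = max(0, 0.1) = 0.1
~((Q & ~Q) | P): Gödel ¬ of 0.1 = 0 (operand ≠ 0)
~R: Gödel ¬ of 0.6 = 0 (operand ≠ 0)
(R -> ~R): 0.6 > 0, so result = 0
((R -> ~R) -> Q): 0 ≤ 0.5, so result = 1
(Q -> ((R -> ~R) -> Q)): 0.5 ≤ 1, so result = 1
(P -> (Q -> ((R -> ~R) -> Q))): 0.1 ≤ 1, so result = 1
(~((Q & ~Q) | P) & (P -> (Q -> ((R -> ~R) -> Q)))) = min(0, 1) = 0
(R | R) = max(0.6, 0.6) = 0.6
((R | R) -> R): 0.6 ≤ 0.6, so result = 1
((~((Q & ~Q) | P) & (P -> (Q -> ((R -> ~R) -> Q)))) -> ((R | R) -> R)): 0 ≤ 1, so result = 1
(R -> ((~((Q & ~Q) | P) & (P -> (Q -> ((R -> ~R) -> Q)))) -> ((R | R) -> R))): 0.6 ≤ 1, so result = 1
(((~P & P) -> P) -> (R -> ((~((Q & ~Q) | P) & (P -> (Q -> ((R -> ~R) -> Q)))) -> ((R | R) -> R)))): 1 ≤ 1, so result = 1
(R -> R): 0.6 ≤ 0.6, so result = 1
((((~P & P) -> P) -> (R -> ((~((Q & ~Q) | P) & (P -> (Q -> ((R -> ~R) -> Q)))) -> ((R | R) -> R)))) & (R -> R)) = min(1, 1) = 1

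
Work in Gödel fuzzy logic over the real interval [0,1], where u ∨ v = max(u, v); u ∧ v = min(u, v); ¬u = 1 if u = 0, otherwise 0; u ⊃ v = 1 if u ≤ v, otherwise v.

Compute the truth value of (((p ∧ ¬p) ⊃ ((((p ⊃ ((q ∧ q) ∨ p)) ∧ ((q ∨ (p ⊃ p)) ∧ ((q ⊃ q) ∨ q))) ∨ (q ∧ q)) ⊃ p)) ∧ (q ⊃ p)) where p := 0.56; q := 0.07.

¬p: Gödel ¬ of 0.56 = 0 (operand ≠ 0)
(p ∧ ¬p) = min(0.56, 0) = 0
(q ∧ q) = min(0.07, 0.07) = 0.07
((q ∧ q) ∨ p) = max(0.07, 0.56) = 0.56
(p ⊃ ((q ∧ q) ∨ p)): 0.56 ≤ 0.56, so result = 1
(p ⊃ p): 0.56 ≤ 0.56, so result = 1
(q ∨ (p ⊃ p)) = max(0.07, 1) = 1
(q ⊃ q): 0.07 ≤ 0.07, so result = 1
((q ⊃ q) ∨ q) = max(1, 0.07) = 1
((q ∨ (p ⊃ p)) ∧ ((q ⊃ q) ∨ q)) = min(1, 1) = 1
((p ⊃ ((q ∧ q) ∨ p)) ∧ ((q ∨ (p ⊃ p)) ∧ ((q ⊃ q) ∨ q))) = min(1, 1) = 1
(q ∧ q) = min(0.07, 0.07) = 0.07
(((p ⊃ ((q ∧ q) ∨ p)) ∧ ((q ∨ (p ⊃ p)) ∧ ((q ⊃ q) ∨ q))) ∨ (q ∧ q)) = max(1, 0.07) = 1
((((p ⊃ ((q ∧ q) ∨ p)) ∧ ((q ∨ (p ⊃ p)) ∧ ((q ⊃ q) ∨ q))) ∨ (q ∧ q)) ⊃ p): 1 > 0.56, so result = 0.56
((p ∧ ¬p) ⊃ ((((p ⊃ ((q ∧ q) ∨ p)) ∧ ((q ∨ (p ⊃ p)) ∧ ((q ⊃ q) ∨ q))) ∨ (q ∧ q)) ⊃ p)): 0 ≤ 0.56, so result = 1
(q ⊃ p): 0.07 ≤ 0.56, so result = 1
(((p ∧ ¬p) ⊃ ((((p ⊃ ((q ∧ q) ∨ p)) ∧ ((q ∨ (p ⊃ p)) ∧ ((q ⊃ q) ∨ q))) ∨ (q ∧ q)) ⊃ p)) ∧ (q ⊃ p)) = min(1, 1) = 1

1.00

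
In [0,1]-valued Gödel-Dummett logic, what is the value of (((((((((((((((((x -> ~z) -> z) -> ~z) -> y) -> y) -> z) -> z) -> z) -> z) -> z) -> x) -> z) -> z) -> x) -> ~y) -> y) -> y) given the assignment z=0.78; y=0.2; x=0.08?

0.20

~z: Gödel ¬ of 0.78 = 0 (operand ≠ 0)
(x -> ~z): 0.08 > 0, so result = 0
((x -> ~z) -> z): 0 ≤ 0.78, so result = 1
~z: Gödel ¬ of 0.78 = 0 (operand ≠ 0)
(((x -> ~z) -> z) -> ~z): 1 > 0, so result = 0
((((x -> ~z) -> z) -> ~z) -> y): 0 ≤ 0.2, so result = 1
(((((x -> ~z) -> z) -> ~z) -> y) -> y): 1 > 0.2, so result = 0.2
((((((x -> ~z) -> z) -> ~z) -> y) -> y) -> z): 0.2 ≤ 0.78, so result = 1
(((((((x -> ~z) -> z) -> ~z) -> y) -> y) -> z) -> z): 1 > 0.78, so result = 0.78
((((((((x -> ~z) -> z) -> ~z) -> y) -> y) -> z) -> z) -> z): 0.78 ≤ 0.78, so result = 1
(((((((((x -> ~z) -> z) -> ~z) -> y) -> y) -> z) -> z) -> z) -> z): 1 > 0.78, so result = 0.78
((((((((((x -> ~z) -> z) -> ~z) -> y) -> y) -> z) -> z) -> z) -> z) -> z): 0.78 ≤ 0.78, so result = 1
(((((((((((x -> ~z) -> z) -> ~z) -> y) -> y) -> z) -> z) -> z) -> z) -> z) -> x): 1 > 0.08, so result = 0.08
((((((((((((x -> ~z) -> z) -> ~z) -> y) -> y) -> z) -> z) -> z) -> z) -> z) -> x) -> z): 0.08 ≤ 0.78, so result = 1
(((((((((((((x -> ~z) -> z) -> ~z) -> y) -> y) -> z) -> z) -> z) -> z) -> z) -> x) -> z) -> z): 1 > 0.78, so result = 0.78
((((((((((((((x -> ~z) -> z) -> ~z) -> y) -> y) -> z) -> z) -> z) -> z) -> z) -> x) -> z) -> z) -> x): 0.78 > 0.08, so result = 0.08
~y: Gödel ¬ of 0.2 = 0 (operand ≠ 0)
(((((((((((((((x -> ~z) -> z) -> ~z) -> y) -> y) -> z) -> z) -> z) -> z) -> z) -> x) -> z) -> z) -> x) -> ~y): 0.08 > 0, so result = 0
((((((((((((((((x -> ~z) -> z) -> ~z) -> y) -> y) -> z) -> z) -> z) -> z) -> z) -> x) -> z) -> z) -> x) -> ~y) -> y): 0 ≤ 0.2, so result = 1
(((((((((((((((((x -> ~z) -> z) -> ~z) -> y) -> y) -> z) -> z) -> z) -> z) -> z) -> x) -> z) -> z) -> x) -> ~y) -> y) -> y): 1 > 0.2, so result = 0.2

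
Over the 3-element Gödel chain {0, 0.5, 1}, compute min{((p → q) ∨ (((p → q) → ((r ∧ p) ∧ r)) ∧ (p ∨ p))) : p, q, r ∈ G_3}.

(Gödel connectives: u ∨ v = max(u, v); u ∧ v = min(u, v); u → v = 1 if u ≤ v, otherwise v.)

0.50

The minimum is attained at p = 0.5, q = 0, r = 0:
  (p → q): 0.5 > 0, so result = 0
  (p → q): 0.5 > 0, so result = 0
  (r ∧ p) = min(0, 0.5) = 0
  ((r ∧ p) ∧ r) = min(0, 0) = 0
  ((p → q) → ((r ∧ p) ∧ r)): 0 ≤ 0, so result = 1
  (p ∨ p) = max(0.5, 0.5) = 0.5
  (((p → q) → ((r ∧ p) ∧ r)) ∧ (p ∨ p)) = min(1, 0.5) = 0.5
  ((p → q) ∨ (((p → q) → ((r ∧ p) ∧ r)) ∧ (p ∨ p))) = max(0, 0.5) = 0.5
Checking all 27 assignments confirms none give a value below 0.50.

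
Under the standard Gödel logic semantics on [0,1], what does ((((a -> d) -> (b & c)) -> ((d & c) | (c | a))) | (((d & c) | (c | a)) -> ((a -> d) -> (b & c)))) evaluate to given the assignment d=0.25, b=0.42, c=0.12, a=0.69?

(a -> d): 0.69 > 0.25, so result = 0.25
(b & c) = min(0.42, 0.12) = 0.12
((a -> d) -> (b & c)): 0.25 > 0.12, so result = 0.12
(d & c) = min(0.25, 0.12) = 0.12
(c | a) = max(0.12, 0.69) = 0.69
((d & c) | (c | a)) = max(0.12, 0.69) = 0.69
(((a -> d) -> (b & c)) -> ((d & c) | (c | a))): 0.12 ≤ 0.69, so result = 1
(d & c) = min(0.25, 0.12) = 0.12
(c | a) = max(0.12, 0.69) = 0.69
((d & c) | (c | a)) = max(0.12, 0.69) = 0.69
(a -> d): 0.69 > 0.25, so result = 0.25
(b & c) = min(0.42, 0.12) = 0.12
((a -> d) -> (b & c)): 0.25 > 0.12, so result = 0.12
(((d & c) | (c | a)) -> ((a -> d) -> (b & c))): 0.69 > 0.12, so result = 0.12
((((a -> d) -> (b & c)) -> ((d & c) | (c | a))) | (((d & c) | (c | a)) -> ((a -> d) -> (b & c)))) = max(1, 0.12) = 1

1.00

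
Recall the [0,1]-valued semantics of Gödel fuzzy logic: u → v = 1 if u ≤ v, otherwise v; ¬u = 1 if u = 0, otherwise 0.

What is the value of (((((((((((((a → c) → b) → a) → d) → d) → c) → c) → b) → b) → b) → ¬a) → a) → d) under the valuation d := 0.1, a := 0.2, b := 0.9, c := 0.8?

(a → c): 0.2 ≤ 0.8, so result = 1
((a → c) → b): 1 > 0.9, so result = 0.9
(((a → c) → b) → a): 0.9 > 0.2, so result = 0.2
((((a → c) → b) → a) → d): 0.2 > 0.1, so result = 0.1
(((((a → c) → b) → a) → d) → d): 0.1 ≤ 0.1, so result = 1
((((((a → c) → b) → a) → d) → d) → c): 1 > 0.8, so result = 0.8
(((((((a → c) → b) → a) → d) → d) → c) → c): 0.8 ≤ 0.8, so result = 1
((((((((a → c) → b) → a) → d) → d) → c) → c) → b): 1 > 0.9, so result = 0.9
(((((((((a → c) → b) → a) → d) → d) → c) → c) → b) → b): 0.9 ≤ 0.9, so result = 1
((((((((((a → c) → b) → a) → d) → d) → c) → c) → b) → b) → b): 1 > 0.9, so result = 0.9
¬a: Gödel ¬ of 0.2 = 0 (operand ≠ 0)
(((((((((((a → c) → b) → a) → d) → d) → c) → c) → b) → b) → b) → ¬a): 0.9 > 0, so result = 0
((((((((((((a → c) → b) → a) → d) → d) → c) → c) → b) → b) → b) → ¬a) → a): 0 ≤ 0.2, so result = 1
(((((((((((((a → c) → b) → a) → d) → d) → c) → c) → b) → b) → b) → ¬a) → a) → d): 1 > 0.1, so result = 0.1

0.10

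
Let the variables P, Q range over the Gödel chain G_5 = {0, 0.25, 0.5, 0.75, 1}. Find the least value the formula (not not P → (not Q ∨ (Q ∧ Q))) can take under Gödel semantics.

0.25

The minimum is attained at P = 0.25, Q = 0.25:
  not P: Gödel ¬ of 0.25 = 0 (operand ≠ 0)
  not not P: Gödel ¬ of 0 = 1 (operand is 0)
  not Q: Gödel ¬ of 0.25 = 0 (operand ≠ 0)
  (Q ∧ Q) = min(0.25, 0.25) = 0.25
  (not Q ∨ (Q ∧ Q)) = max(0, 0.25) = 0.25
  (not not P → (not Q ∨ (Q ∧ Q))): 1 > 0.25, so result = 0.25
Checking all 25 assignments confirms none give a value below 0.25.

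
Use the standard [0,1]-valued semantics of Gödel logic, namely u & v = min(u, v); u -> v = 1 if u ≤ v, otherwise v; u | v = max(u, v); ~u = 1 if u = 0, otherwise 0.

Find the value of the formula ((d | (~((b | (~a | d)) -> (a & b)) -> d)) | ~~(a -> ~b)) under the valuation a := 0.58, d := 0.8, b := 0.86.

1.00

~a: Gödel ¬ of 0.58 = 0 (operand ≠ 0)
(~a | d) = max(0, 0.8) = 0.8
(b | (~a | d)) = max(0.86, 0.8) = 0.86
(a & b) = min(0.58, 0.86) = 0.58
((b | (~a | d)) -> (a & b)): 0.86 > 0.58, so result = 0.58
~((b | (~a | d)) -> (a & b)): Gödel ¬ of 0.58 = 0 (operand ≠ 0)
(~((b | (~a | d)) -> (a & b)) -> d): 0 ≤ 0.8, so result = 1
(d | (~((b | (~a | d)) -> (a & b)) -> d)) = max(0.8, 1) = 1
~b: Gödel ¬ of 0.86 = 0 (operand ≠ 0)
(a -> ~b): 0.58 > 0, so result = 0
~(a -> ~b): Gödel ¬ of 0 = 1 (operand is 0)
~~(a -> ~b): Gödel ¬ of 1 = 0 (operand ≠ 0)
((d | (~((b | (~a | d)) -> (a & b)) -> d)) | ~~(a -> ~b)) = max(1, 0) = 1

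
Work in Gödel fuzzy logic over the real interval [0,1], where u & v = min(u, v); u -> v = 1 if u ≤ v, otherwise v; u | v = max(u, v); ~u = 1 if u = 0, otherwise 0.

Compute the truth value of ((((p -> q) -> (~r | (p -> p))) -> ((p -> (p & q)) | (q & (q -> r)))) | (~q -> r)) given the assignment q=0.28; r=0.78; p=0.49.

1.00

(p -> q): 0.49 > 0.28, so result = 0.28
~r: Gödel ¬ of 0.78 = 0 (operand ≠ 0)
(p -> p): 0.49 ≤ 0.49, so result = 1
(~r | (p -> p)) = max(0, 1) = 1
((p -> q) -> (~r | (p -> p))): 0.28 ≤ 1, so result = 1
(p & q) = min(0.49, 0.28) = 0.28
(p -> (p & q)): 0.49 > 0.28, so result = 0.28
(q -> r): 0.28 ≤ 0.78, so result = 1
(q & (q -> r)) = min(0.28, 1) = 0.28
((p -> (p & q)) | (q & (q -> r))) = max(0.28, 0.28) = 0.28
(((p -> q) -> (~r | (p -> p))) -> ((p -> (p & q)) | (q & (q -> r)))): 1 > 0.28, so result = 0.28
~q: Gödel ¬ of 0.28 = 0 (operand ≠ 0)
(~q -> r): 0 ≤ 0.78, so result = 1
((((p -> q) -> (~r | (p -> p))) -> ((p -> (p & q)) | (q & (q -> r)))) | (~q -> r)) = max(0.28, 1) = 1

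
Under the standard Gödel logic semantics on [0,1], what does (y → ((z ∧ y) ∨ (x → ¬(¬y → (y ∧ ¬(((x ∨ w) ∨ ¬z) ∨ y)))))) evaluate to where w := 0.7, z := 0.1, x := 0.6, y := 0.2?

0.10

(z ∧ y) = min(0.1, 0.2) = 0.1
¬y: Gödel ¬ of 0.2 = 0 (operand ≠ 0)
(x ∨ w) = max(0.6, 0.7) = 0.7
¬z: Gödel ¬ of 0.1 = 0 (operand ≠ 0)
((x ∨ w) ∨ ¬z) = max(0.7, 0) = 0.7
(((x ∨ w) ∨ ¬z) ∨ y) = max(0.7, 0.2) = 0.7
¬(((x ∨ w) ∨ ¬z) ∨ y): Gödel ¬ of 0.7 = 0 (operand ≠ 0)
(y ∧ ¬(((x ∨ w) ∨ ¬z) ∨ y)) = min(0.2, 0) = 0
(¬y → (y ∧ ¬(((x ∨ w) ∨ ¬z) ∨ y))): 0 ≤ 0, so result = 1
¬(¬y → (y ∧ ¬(((x ∨ w) ∨ ¬z) ∨ y))): Gödel ¬ of 1 = 0 (operand ≠ 0)
(x → ¬(¬y → (y ∧ ¬(((x ∨ w) ∨ ¬z) ∨ y)))): 0.6 > 0, so result = 0
((z ∧ y) ∨ (x → ¬(¬y → (y ∧ ¬(((x ∨ w) ∨ ¬z) ∨ y))))) = max(0.1, 0) = 0.1
(y → ((z ∧ y) ∨ (x → ¬(¬y → (y ∧ ¬(((x ∨ w) ∨ ¬z) ∨ y)))))): 0.2 > 0.1, so result = 0.1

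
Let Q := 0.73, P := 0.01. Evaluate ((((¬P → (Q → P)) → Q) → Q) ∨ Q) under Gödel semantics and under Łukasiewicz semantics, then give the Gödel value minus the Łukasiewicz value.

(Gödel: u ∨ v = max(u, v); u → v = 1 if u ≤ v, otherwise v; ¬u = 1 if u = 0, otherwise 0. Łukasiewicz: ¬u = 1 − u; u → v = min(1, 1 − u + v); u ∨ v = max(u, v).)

0.27

Gödel evaluation:
  ¬P: Gödel ¬ of 0.01 = 0 (operand ≠ 0)
  (Q → P): 0.73 > 0.01, so result = 0.01
  (¬P → (Q → P)): 0 ≤ 0.01, so result = 1
  ((¬P → (Q → P)) → Q): 1 > 0.73, so result = 0.73
  (((¬P → (Q → P)) → Q) → Q): 0.73 ≤ 0.73, so result = 1
  ((((¬P → (Q → P)) → Q) → Q) ∨ Q) = max(1, 0.73) = 1
  Gödel value = 1
Łukasiewicz evaluation:
  ¬P: Łukasiewicz ¬ gives 1 − 0.01 = 0.99
  (Q → P): min(1, 1 − 0.73 + 0.01) = 0.28
  (¬P → (Q → P)): min(1, 1 − 0.99 + 0.28) = 0.29
  ((¬P → (Q → P)) → Q): min(1, 1 − 0.29 + 0.73) = 1
  (((¬P → (Q → P)) → Q) → Q): min(1, 1 − 1 + 0.73) = 0.73
  ((((¬P → (Q → P)) → Q) → Q) ∨ Q) = max(0.73, 0.73) = 0.73
  Łukasiewicz value = 0.73
Difference: 1 − 0.73 = 0.27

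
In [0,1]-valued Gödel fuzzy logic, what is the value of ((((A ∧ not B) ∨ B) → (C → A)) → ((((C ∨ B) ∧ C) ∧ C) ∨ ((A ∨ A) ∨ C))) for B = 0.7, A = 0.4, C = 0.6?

1.00

not B: Gödel ¬ of 0.7 = 0 (operand ≠ 0)
(A ∧ not B) = min(0.4, 0) = 0
((A ∧ not B) ∨ B) = max(0, 0.7) = 0.7
(C → A): 0.6 > 0.4, so result = 0.4
(((A ∧ not B) ∨ B) → (C → A)): 0.7 > 0.4, so result = 0.4
(C ∨ B) = max(0.6, 0.7) = 0.7
((C ∨ B) ∧ C) = min(0.7, 0.6) = 0.6
(((C ∨ B) ∧ C) ∧ C) = min(0.6, 0.6) = 0.6
(A ∨ A) = max(0.4, 0.4) = 0.4
((A ∨ A) ∨ C) = max(0.4, 0.6) = 0.6
((((C ∨ B) ∧ C) ∧ C) ∨ ((A ∨ A) ∨ C)) = max(0.6, 0.6) = 0.6
((((A ∧ not B) ∨ B) → (C → A)) → ((((C ∨ B) ∧ C) ∧ C) ∨ ((A ∨ A) ∨ C))): 0.4 ≤ 0.6, so result = 1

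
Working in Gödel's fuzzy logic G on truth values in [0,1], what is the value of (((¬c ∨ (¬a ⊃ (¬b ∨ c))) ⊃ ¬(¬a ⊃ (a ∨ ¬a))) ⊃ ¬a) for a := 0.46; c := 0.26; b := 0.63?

1.00

¬c: Gödel ¬ of 0.26 = 0 (operand ≠ 0)
¬a: Gödel ¬ of 0.46 = 0 (operand ≠ 0)
¬b: Gödel ¬ of 0.63 = 0 (operand ≠ 0)
(¬b ∨ c) = max(0, 0.26) = 0.26
(¬a ⊃ (¬b ∨ c)): 0 ≤ 0.26, so result = 1
(¬c ∨ (¬a ⊃ (¬b ∨ c))) = max(0, 1) = 1
¬a: Gödel ¬ of 0.46 = 0 (operand ≠ 0)
¬a: Gödel ¬ of 0.46 = 0 (operand ≠ 0)
(a ∨ ¬a) = max(0.46, 0) = 0.46
(¬a ⊃ (a ∨ ¬a)): 0 ≤ 0.46, so result = 1
¬(¬a ⊃ (a ∨ ¬a)): Gödel ¬ of 1 = 0 (operand ≠ 0)
((¬c ∨ (¬a ⊃ (¬b ∨ c))) ⊃ ¬(¬a ⊃ (a ∨ ¬a))): 1 > 0, so result = 0
¬a: Gödel ¬ of 0.46 = 0 (operand ≠ 0)
(((¬c ∨ (¬a ⊃ (¬b ∨ c))) ⊃ ¬(¬a ⊃ (a ∨ ¬a))) ⊃ ¬a): 0 ≤ 0, so result = 1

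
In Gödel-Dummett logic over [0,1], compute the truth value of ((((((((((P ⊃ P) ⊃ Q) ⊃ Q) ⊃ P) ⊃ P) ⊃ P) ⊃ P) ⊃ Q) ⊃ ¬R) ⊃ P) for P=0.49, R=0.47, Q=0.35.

1.00

(P ⊃ P): 0.49 ≤ 0.49, so result = 1
((P ⊃ P) ⊃ Q): 1 > 0.35, so result = 0.35
(((P ⊃ P) ⊃ Q) ⊃ Q): 0.35 ≤ 0.35, so result = 1
((((P ⊃ P) ⊃ Q) ⊃ Q) ⊃ P): 1 > 0.49, so result = 0.49
(((((P ⊃ P) ⊃ Q) ⊃ Q) ⊃ P) ⊃ P): 0.49 ≤ 0.49, so result = 1
((((((P ⊃ P) ⊃ Q) ⊃ Q) ⊃ P) ⊃ P) ⊃ P): 1 > 0.49, so result = 0.49
(((((((P ⊃ P) ⊃ Q) ⊃ Q) ⊃ P) ⊃ P) ⊃ P) ⊃ P): 0.49 ≤ 0.49, so result = 1
((((((((P ⊃ P) ⊃ Q) ⊃ Q) ⊃ P) ⊃ P) ⊃ P) ⊃ P) ⊃ Q): 1 > 0.35, so result = 0.35
¬R: Gödel ¬ of 0.47 = 0 (operand ≠ 0)
(((((((((P ⊃ P) ⊃ Q) ⊃ Q) ⊃ P) ⊃ P) ⊃ P) ⊃ P) ⊃ Q) ⊃ ¬R): 0.35 > 0, so result = 0
((((((((((P ⊃ P) ⊃ Q) ⊃ Q) ⊃ P) ⊃ P) ⊃ P) ⊃ P) ⊃ Q) ⊃ ¬R) ⊃ P): 0 ≤ 0.49, so result = 1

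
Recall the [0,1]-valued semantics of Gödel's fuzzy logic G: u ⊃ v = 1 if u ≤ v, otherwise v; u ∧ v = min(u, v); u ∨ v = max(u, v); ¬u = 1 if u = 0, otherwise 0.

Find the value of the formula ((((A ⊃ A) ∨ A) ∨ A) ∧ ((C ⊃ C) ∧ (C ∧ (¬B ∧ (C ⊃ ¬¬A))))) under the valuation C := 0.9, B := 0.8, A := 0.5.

(A ⊃ A): 0.5 ≤ 0.5, so result = 1
((A ⊃ A) ∨ A) = max(1, 0.5) = 1
(((A ⊃ A) ∨ A) ∨ A) = max(1, 0.5) = 1
(C ⊃ C): 0.9 ≤ 0.9, so result = 1
¬B: Gödel ¬ of 0.8 = 0 (operand ≠ 0)
¬A: Gödel ¬ of 0.5 = 0 (operand ≠ 0)
¬¬A: Gödel ¬ of 0 = 1 (operand is 0)
(C ⊃ ¬¬A): 0.9 ≤ 1, so result = 1
(¬B ∧ (C ⊃ ¬¬A)) = min(0, 1) = 0
(C ∧ (¬B ∧ (C ⊃ ¬¬A))) = min(0.9, 0) = 0
((C ⊃ C) ∧ (C ∧ (¬B ∧ (C ⊃ ¬¬A)))) = min(1, 0) = 0
((((A ⊃ A) ∨ A) ∨ A) ∧ ((C ⊃ C) ∧ (C ∧ (¬B ∧ (C ⊃ ¬¬A))))) = min(1, 0) = 0

0.00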